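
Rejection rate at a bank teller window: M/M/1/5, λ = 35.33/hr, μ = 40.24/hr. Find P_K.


ρ = λ/μ = 35.33/40.24 = 0.8780
P_K = (1−ρ)ρ^K/(1−ρ^(K+1)) = (0.1220·0.521709)/(1 − 0.458051)
= 0.063658/0.541949 = 0.117461

Final: 0.117461


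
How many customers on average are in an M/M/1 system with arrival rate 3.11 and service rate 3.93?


ρ = λ/μ = 3.11/3.93 = 0.7913
L = ρ/(1−ρ) = 0.7913/(1 − 0.7913) = 0.7913/0.2087 = 3.7927

Final: 3.7927


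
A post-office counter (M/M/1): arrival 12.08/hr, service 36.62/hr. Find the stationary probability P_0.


ρ = 12.08/36.62 = 0.3299
P_n = (1−ρ)·ρ^n = (1 − 0.3299)·0.3299^0 = 0.6701·1.000000 = 0.670126

Final: 0.670126


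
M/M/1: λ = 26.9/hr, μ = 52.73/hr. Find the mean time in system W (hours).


W = 1/(μ−λ) = 1/(52.73 − 26.9) = 1/25.83 = 0.03871 hr

Final: 0.03871 hr


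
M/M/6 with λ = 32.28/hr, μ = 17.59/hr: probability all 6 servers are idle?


a = λ/μ = 32.28/17.59 = 1.8351; ρ = a/c = 0.3059
Σ_{k=0}^{5} a^k/k! (terms k=0..5) = 1.00000 + 1.83513 + 1.68386 + 1.03003 + 0.47256 + 0.17344 = 6.19503
Tail: a^6/(6!(1−ρ)) = 38.19497/(720·0.6941) = 0.07642
P₀ = 1/(6.19503 + 0.07642) = 1/6.27145 = 0.159453

Final: 0.159453


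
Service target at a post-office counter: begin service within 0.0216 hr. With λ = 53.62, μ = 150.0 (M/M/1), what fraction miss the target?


ρ = 53.62/150.0 = 0.3575
P(Wq > t) = ρ·e^{−(μ−λ)t} = 0.3575·e^{−2.0818}
= 0.3575·0.124705 = 0.044578

Final: 0.044578


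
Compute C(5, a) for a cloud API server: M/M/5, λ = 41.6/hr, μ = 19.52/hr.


a = λ/μ = 2.1311; ρ = a/5 = 0.4262
P₀ = 0.117464 (from M/M/c formula)
C(c,a) = [a^c/(c!(1−ρ))]·P₀ = [43.96100/(120·0.5738)]·0.117464
= 0.63848·0.117464 = 0.074999

Final: 0.074999


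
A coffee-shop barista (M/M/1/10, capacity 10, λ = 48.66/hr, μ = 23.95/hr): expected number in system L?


ρ = 48.66/23.95 = 2.0317
L = ρ[1 − (K+1)ρ^K + Kρ^(K+1)] / [(1−ρ)(1−ρ^(K+1))]
Numerator: 2.0317·(1 − 11·1198.576804 + 10·2435.187777) = 22691.474426
Denominator: (-1.0317)·(-2434.187777) = 2511.431314
L = 22691.474426/2511.431314 = 9.0353

Final: 9.0353


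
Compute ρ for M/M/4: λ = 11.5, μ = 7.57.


ρ = λ/(cμ) = 11.5/(4·7.57) = 11.5/30.28 = 0.3798

Final: 0.3798


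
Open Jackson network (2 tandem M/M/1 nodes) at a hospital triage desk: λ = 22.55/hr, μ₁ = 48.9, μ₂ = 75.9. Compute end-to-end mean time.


Each node sees arrival rate λ = 22.55/hr (tandem ⇒ throughput preserved).
W₁ = 1/(μ₁−λ) = 1/(48.9−22.55) = 0.03795 hr
W₂ = 1/(μ₂−λ) = 1/(75.9−22.55) = 0.01874 hr
W_total = W₁ + W₂ = 0.03795 + 0.01874 = 0.05669 hr

Final: 0.05669 hr


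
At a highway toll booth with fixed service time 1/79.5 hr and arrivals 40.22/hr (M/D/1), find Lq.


ρ = 40.22/79.5 = 0.5059
M/D/1: Lq = ρ²/(2(1−ρ)) = 0.2559/(2·0.4941) = 0.25901

Final: 0.25901


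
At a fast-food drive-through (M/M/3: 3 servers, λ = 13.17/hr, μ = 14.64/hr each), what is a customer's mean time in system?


a = 0.8996; ρ = 0.2999; P₀ = 0.403629
Lq = P₀·a^c·ρ/(c!(1−ρ)²) = 0.02996
Wq = Lq/λ = 0.02996/13.17 = 0.002275 hr
W = Wq + 1/μ = 0.002275 + 0.06831 = 0.07058 hr

Final: 0.07058 hr


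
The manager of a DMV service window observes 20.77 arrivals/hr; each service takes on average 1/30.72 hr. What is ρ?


ρ = λ/μ = 20.77/30.72 = 0.6761

Final: 0.6761


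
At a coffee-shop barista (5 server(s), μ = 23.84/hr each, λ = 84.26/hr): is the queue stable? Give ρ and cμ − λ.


Total capacity cμ = 5·23.84 = 119.20/hr
ρ = λ/(cμ) = 84.26/119.20 = 0.7069
Stable ⇔ ρ < 1: YES
Spare capacity = cμ − λ = 119.20 − 84.26 = 34.94/hr

Final: ρ = 0.7069; stable; margin = 34.94/hr


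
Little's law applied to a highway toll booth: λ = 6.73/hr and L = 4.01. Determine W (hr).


W = L/λ = 4.01/6.73 = 0.5958 hr

Final: 0.5958 hr


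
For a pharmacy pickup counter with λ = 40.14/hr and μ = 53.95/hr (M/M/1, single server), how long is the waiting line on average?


ρ = 40.14/53.95 = 0.7440
Lq = ρ²/(1−ρ) = 0.5536/0.2560 = 2.1626

Final: 2.1626


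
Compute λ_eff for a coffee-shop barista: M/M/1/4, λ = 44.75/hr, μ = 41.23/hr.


ρ = 1.0854; P_K = (1−ρ)ρ^4/(1−ρ^5) = 0.234034
λ_eff = λ(1 − P_K) = 44.75·(1 − 0.234034) = 44.75·0.765966 = 34.2770 /hr

Final: 34.2770 /hr


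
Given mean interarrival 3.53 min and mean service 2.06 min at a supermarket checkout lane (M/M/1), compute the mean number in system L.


λ = 60/3.53 = 16.9972 /hr
μ = 60/2.06 = 29.1262 /hr
ρ = λ/μ = 16.9972/29.1262 = 0.5836
L = ρ/(1−ρ) = 0.5836/0.4164 = 1.4014

Final: 1.4014


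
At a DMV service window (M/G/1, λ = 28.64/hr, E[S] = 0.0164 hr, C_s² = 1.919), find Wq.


ρ = λ·E[S] = 28.64·0.0164 = 0.4697
E[S²] = E[S]²(1+C_s²) = 0.0164²·(1+1.919) = 0.0007851
Wq = λ·E[S²]/(2(1−ρ)) = 28.64·0.0007851/(2·0.5303) = 0.02120 hr

Final: 0.02120 hr


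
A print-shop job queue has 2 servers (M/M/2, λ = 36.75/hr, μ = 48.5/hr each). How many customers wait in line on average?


a = λ/μ = 0.7577; ρ = a/2 = 0.3789
P₀ = 0.450467
Lq = P₀·a^c·ρ / (c!·(1−ρ)²) = 0.450467·0.57416·0.3789/(2·0.38581)
= 0.12699

Final: 0.12699


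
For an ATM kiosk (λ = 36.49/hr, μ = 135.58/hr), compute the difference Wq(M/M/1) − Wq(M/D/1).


ρ = 36.49/135.58 = 0.2691
Wq(M/M/1) = ρ/(μ−λ) = 0.2691/99.09 = 0.002716 hr
Wq(M/D/1) = ρ/(2(μ−λ)) = 0.001358 hr
Savings = 0.002716 − 0.001358 = 0.001358 hr

Final: 0.001358 hr


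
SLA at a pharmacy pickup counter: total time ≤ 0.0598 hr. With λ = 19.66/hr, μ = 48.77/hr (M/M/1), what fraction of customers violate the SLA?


W ~ Exponential(μ−λ) for M/M/1.
μ − λ = 48.77 − 19.66 = 29.1100
P(W > t) = e^{−(μ−λ)t} = e^{−1.7408} = 0.175384

Final: 0.175384


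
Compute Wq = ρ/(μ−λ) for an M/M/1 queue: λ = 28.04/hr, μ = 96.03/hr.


ρ = 28.04/96.03 = 0.2920
Wq = ρ/(μ−λ) = 0.2920/(96.03 − 28.04) = 0.2920/67.99 = 0.004295 hr

Final: 0.004295 hr


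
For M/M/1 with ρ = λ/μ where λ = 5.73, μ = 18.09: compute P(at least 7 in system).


ρ = 5.73/18.09 = 0.3167
P(N ≥ n) = ρ^n = 0.3167^7 = 0.0003199

Final: 0.0003199


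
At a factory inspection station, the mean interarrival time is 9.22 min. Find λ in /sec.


λ = 1/(interarrival time) in consistent units.
1 second = 0.0166667 min, so λ = 0.0166667/9.22 = 0.001808 per second

Final: 0.001808 /sec


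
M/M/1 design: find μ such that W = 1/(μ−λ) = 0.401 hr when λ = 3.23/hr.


W = 1/(μ−λ) ⇒ μ − λ = 1/W = 1/0.401 = 2.4938
μ = λ + 1/W = 3.23 + 2.4938 = 5.7238 per hr

Final: 5.7238 /hr


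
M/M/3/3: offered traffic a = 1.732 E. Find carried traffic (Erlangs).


B(3,1.732) = 0.169865 (Erlang-B)
Carried load = a(1 − B) = 1.732·(1 − 0.169865) = 1.732·0.830135 = 1.4378 E

Final: 1.4378 Erlangs


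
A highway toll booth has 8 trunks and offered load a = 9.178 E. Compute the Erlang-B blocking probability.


B(c,a) = (a^c/c!) / Σ_{k=0}^{c} a^k/k!
a^8/8! = 1248.716653
Σ terms (k=0..8): 1.00000 + 9.17800 + 42.11784 + 128.85252 + 295.65210 + 542.69900 + 830.14857 + 1088.44337 + 1248.71665 = 4186.808050
B = 1248.716653/4186.808050 = 0.298250

Final: 0.298250


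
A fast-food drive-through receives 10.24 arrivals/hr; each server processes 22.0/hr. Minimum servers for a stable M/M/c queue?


Stability requires cμ > λ ⇔ c > λ/μ.
λ/μ = 10.24/22.0 = 0.4655
Minimum integer c = ⌊0.4655⌋ + 1 = 1
Check: 1·22.0 = 22.00 > 10.24, while 0·22.0 = 0.00 ≤ 10.24

Final: 1 servers


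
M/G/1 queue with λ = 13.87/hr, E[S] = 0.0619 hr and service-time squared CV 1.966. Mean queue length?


ρ = λ·E[S] = 13.87·0.0619 = 0.8586
Lq = ρ²(1+C_s²)/(2(1−ρ)) = 0.7371·(1+1.966)/(2·0.1414)
= 0.7371·2.9660/0.2829 = 7.72826

Final: 7.72826


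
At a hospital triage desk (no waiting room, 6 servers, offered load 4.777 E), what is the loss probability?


B(c,a) = (a^c/c!) / Σ_{k=0}^{c} a^k/k!
a^6/6! = 16.504370
Σ terms (k=0..6): 1.00000 + 4.77700 + 11.40986 + 18.16831 + 21.69750 + 20.72979 + 16.50437 = 94.286836
B = 16.504370/94.286836 = 0.175044

Final: 0.175044


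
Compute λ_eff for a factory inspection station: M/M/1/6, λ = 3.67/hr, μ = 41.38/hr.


ρ = 0.08869; P_K = (1−ρ)ρ^6/(1−ρ^7) = 0.0000004435
λ_eff = λ(1 − P_K) = 3.67·(1 − 0.0000004435) = 3.67·1.000000 = 3.6700 /hr

Final: 3.6700 /hr


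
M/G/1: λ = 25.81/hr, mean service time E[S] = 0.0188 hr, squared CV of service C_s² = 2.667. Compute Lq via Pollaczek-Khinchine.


ρ = λ·E[S] = 25.81·0.0188 = 0.4852
Lq = ρ²(1+C_s²)/(2(1−ρ)) = 0.2354·(1+2.667)/(2·0.5148)
= 0.2354·3.6670/1.0295 = 0.83861

Final: 0.83861


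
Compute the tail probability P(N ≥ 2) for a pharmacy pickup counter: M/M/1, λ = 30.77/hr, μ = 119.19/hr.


ρ = 30.77/119.19 = 0.2582
P(N ≥ n) = ρ^n = 0.2582^2 = 0.066646

Final: 0.066646


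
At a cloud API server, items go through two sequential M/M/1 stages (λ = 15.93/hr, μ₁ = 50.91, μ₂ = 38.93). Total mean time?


Each node sees arrival rate λ = 15.93/hr (tandem ⇒ throughput preserved).
W₁ = 1/(μ₁−λ) = 1/(50.91−15.93) = 0.02859 hr
W₂ = 1/(μ₂−λ) = 1/(38.93−15.93) = 0.04348 hr
W_total = W₁ + W₂ = 0.02859 + 0.04348 = 0.07207 hr

Final: 0.07207 hr


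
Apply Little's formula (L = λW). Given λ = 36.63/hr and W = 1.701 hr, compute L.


L = λW = 36.63·1.701 = 62.3076

Final: 62.3076


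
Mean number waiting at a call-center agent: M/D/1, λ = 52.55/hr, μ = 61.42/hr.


ρ = 52.55/61.42 = 0.8556
M/D/1: Lq = ρ²/(2(1−ρ)) = 0.7320/(2·0.1444) = 2.53444

Final: 2.53444


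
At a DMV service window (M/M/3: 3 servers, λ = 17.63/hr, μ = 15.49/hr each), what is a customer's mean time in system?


a = 1.1382; ρ = 0.3794; P₀ = 0.314288
Lq = P₀·a^c·ρ/(c!(1−ρ)²) = 0.07607
Wq = Lq/λ = 0.07607/17.63 = 0.004315 hr
W = Wq + 1/μ = 0.004315 + 0.06456 = 0.06887 hr

Final: 0.06887 hr


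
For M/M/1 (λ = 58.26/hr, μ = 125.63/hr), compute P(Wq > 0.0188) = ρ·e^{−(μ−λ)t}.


ρ = 58.26/125.63 = 0.4637
P(Wq > t) = ρ·e^{−(μ−λ)t} = 0.4637·e^{−1.2666}
= 0.4637·0.281800 = 0.130683

Final: 0.130683


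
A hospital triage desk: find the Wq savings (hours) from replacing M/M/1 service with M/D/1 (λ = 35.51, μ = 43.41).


ρ = 35.51/43.41 = 0.8180
Wq(M/M/1) = ρ/(μ−λ) = 0.8180/7.90 = 0.10355 hr
Wq(M/D/1) = ρ/(2(μ−λ)) = 0.05177 hr
Savings = 0.10355 − 0.05177 = 0.05177 hr

Final: 0.05177 hr


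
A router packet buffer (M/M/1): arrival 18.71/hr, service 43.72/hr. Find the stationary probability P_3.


ρ = 18.71/43.72 = 0.4280
P_n = (1−ρ)·ρ^n = (1 − 0.4280)·0.4280^3 = 0.5720·0.078376 = 0.044835

Final: 0.044835


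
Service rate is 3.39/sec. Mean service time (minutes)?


Mean service time = 1/μ = 1/3.39 second = 0.29499 second
In minutes: 0.29499 × 0.0166667 = 0.004916 min

Final: 0.004916 min


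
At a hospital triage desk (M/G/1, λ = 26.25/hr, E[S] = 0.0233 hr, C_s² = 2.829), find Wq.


ρ = λ·E[S] = 26.25·0.0233 = 0.6116
E[S²] = E[S]²(1+C_s²) = 0.0233²·(1+2.829) = 0.002079
Wq = λ·E[S²]/(2(1−ρ)) = 26.25·0.002079/(2·0.3884) = 0.07025 hr

Final: 0.07025 hr


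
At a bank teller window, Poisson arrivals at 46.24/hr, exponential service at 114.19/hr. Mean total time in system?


W = 1/(μ−λ) = 1/(114.19 − 46.24) = 1/67.95 = 0.01472 hr

Final: 0.01472 hr


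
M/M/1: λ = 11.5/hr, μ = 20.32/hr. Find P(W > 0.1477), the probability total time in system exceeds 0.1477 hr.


W ~ Exponential(μ−λ) for M/M/1.
μ − λ = 20.32 − 11.5 = 8.8200
P(W > t) = e^{−(μ−λ)t} = e^{−1.3027} = 0.271793

Final: 0.271793


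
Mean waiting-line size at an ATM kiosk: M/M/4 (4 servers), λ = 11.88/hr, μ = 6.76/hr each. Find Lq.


a = λ/μ = 1.7574; ρ = a/4 = 0.4393
P₀ = 0.169059
Lq = P₀·a^c·ρ / (c!·(1−ρ)²) = 0.169059·9.53848·0.4393/(24·0.31433)
= 0.09391

Final: 0.09391


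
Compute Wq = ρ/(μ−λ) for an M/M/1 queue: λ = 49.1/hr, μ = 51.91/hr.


ρ = 49.1/51.91 = 0.9459
Wq = ρ/(μ−λ) = 0.9459/(51.91 − 49.1) = 0.9459/2.81 = 0.3366 hr

Final: 0.3366 hr


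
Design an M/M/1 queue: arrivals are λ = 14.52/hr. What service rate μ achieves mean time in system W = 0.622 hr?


W = 1/(μ−λ) ⇒ μ − λ = 1/W = 1/0.622 = 1.6077
μ = λ + 1/W = 14.52 + 1.6077 = 16.1277 per hr

Final: 16.1277 /hr


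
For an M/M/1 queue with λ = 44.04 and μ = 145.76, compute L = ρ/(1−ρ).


ρ = λ/μ = 44.04/145.76 = 0.3021
L = ρ/(1−ρ) = 0.3021/(1 − 0.3021) = 0.3021/0.6979 = 0.4330

Final: 0.4330


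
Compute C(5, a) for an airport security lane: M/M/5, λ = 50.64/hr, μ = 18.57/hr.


a = λ/μ = 2.7270; ρ = a/5 = 0.5454
P₀ = 0.062919 (from M/M/c formula)
C(c,a) = [a^c/(c!(1−ρ))]·P₀ = [150.80265/(120·0.4546)]·0.062919
= 2.76436·0.062919 = 0.173930

Final: 0.173930


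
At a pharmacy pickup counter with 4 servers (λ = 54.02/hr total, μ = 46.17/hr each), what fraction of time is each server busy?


ρ = λ/(cμ) = 54.02/(4·46.17) = 54.02/184.68 = 0.2925

Final: 0.2925


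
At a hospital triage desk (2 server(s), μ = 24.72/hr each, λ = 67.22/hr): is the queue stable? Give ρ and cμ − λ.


Total capacity cμ = 2·24.72 = 49.44/hr
ρ = λ/(cμ) = 67.22/49.44 = 1.3596
Stable ⇔ ρ < 1: NO
Spare capacity = cμ − λ = 49.44 − 67.22 = -17.78/hr

Final: ρ = 1.3596; unstable; margin = -17.78/hr


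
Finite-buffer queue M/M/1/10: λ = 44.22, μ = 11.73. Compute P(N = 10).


ρ = λ/μ = 44.22/11.73 = 3.7698
P_K = (1−ρ)ρ^K/(1−ρ^(K+1)) = (-2.7698·579705.287069)/(1 − 2185385.148693)
= -1605679.861625/-2185384.148693 = 0.734736

Final: 0.734736


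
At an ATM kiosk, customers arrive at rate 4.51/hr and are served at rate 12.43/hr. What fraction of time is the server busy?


ρ = λ/μ = 4.51/12.43 = 0.3628

Final: 0.3628


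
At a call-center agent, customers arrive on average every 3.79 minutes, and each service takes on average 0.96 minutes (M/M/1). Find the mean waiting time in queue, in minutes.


λ = 60/3.79 = 15.8311 /hr
μ = 60/0.96 = 62.5000 /hr
ρ = λ/μ = 15.8311/62.5000 = 0.2533
Wq = ρ/(μ−λ) = 0.2533/(62.5000−15.8311) = 0.005428 hr
In minutes: 0.005428·60 = 0.3257 min

Final: 0.3257 min


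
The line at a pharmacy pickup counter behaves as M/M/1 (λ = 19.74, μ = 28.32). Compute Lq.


ρ = 19.74/28.32 = 0.6970
Lq = ρ²/(1−ρ) = 0.4859/0.3030 = 1.6037

Final: 1.6037


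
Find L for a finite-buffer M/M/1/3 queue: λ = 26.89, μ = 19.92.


ρ = 26.89/19.92 = 1.3499
L = ρ[1 − (K+1)ρ^K + Kρ^(K+1)] / [(1−ρ)(1−ρ^(K+1))]
Numerator: 1.3499·(1 − 4·2.459826 + 3·3.320518) = 1.514925
Denominator: (-0.3499)·(-2.320518) = 0.811948
L = 1.514925/0.811948 = 1.8658

Final: 1.8658


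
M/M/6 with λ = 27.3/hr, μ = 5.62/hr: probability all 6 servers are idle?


a = λ/μ = 27.3/5.62 = 4.8577; ρ = a/c = 0.8096
Σ_{k=0}^{5} a^k/k! (terms k=0..5) = 1.00000 + 4.85765 + 11.79839 + 19.10415 + 23.20033 + 22.53982 = 82.50033
Tail: a^6/(6!(1−ρ)) = 13138.86919/(720·0.1904) = 95.84689
P₀ = 1/(82.50033 + 95.84689) = 1/178.34723 = 0.005607

Final: 0.005607


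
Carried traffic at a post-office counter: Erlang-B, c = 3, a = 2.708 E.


B(3,2.708) = 0.309774 (Erlang-B)
Carried load = a(1 − B) = 2.708·(1 − 0.309774) = 2.708·0.690226 = 1.8691 E

Final: 1.8691 Erlangs


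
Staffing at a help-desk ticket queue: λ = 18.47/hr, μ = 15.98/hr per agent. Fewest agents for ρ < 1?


Stability requires cμ > λ ⇔ c > λ/μ.
λ/μ = 18.47/15.98 = 1.1558
Minimum integer c = ⌊1.1558⌋ + 1 = 2
Check: 2·15.98 = 31.96 > 18.47, while 1·15.98 = 15.98 ≤ 18.47

Final: 2 servers


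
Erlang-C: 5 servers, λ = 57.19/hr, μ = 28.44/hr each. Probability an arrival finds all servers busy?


a = λ/μ = 2.0109; ρ = a/5 = 0.4022
P₀ = 0.132843 (from M/M/c formula)
C(c,a) = [a^c/(c!(1−ρ))]·P₀ = [32.88157/(120·0.5978)]·0.132843
= 0.45835·0.132843 = 0.060889

Final: 0.060889


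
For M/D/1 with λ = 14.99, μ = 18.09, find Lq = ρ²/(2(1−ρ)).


ρ = 14.99/18.09 = 0.8286
M/D/1: Lq = ρ²/(2(1−ρ)) = 0.6866/(2·0.1714) = 2.00342

Final: 2.00342


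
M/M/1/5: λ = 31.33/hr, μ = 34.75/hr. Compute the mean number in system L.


ρ = 31.33/34.75 = 0.9016
L = ρ[1 − (K+1)ρ^K + Kρ^(K+1)] / [(1−ρ)(1−ρ^(K+1))]
Numerator: 0.9016·(1 − 6·0.595700 + 5·0.537073) = 0.100223
Denominator: (0.09842)·(0.462927) = 0.045560
L = 0.100223/0.045560 = 2.1998

Final: 2.1998


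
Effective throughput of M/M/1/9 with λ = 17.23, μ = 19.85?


ρ = 0.8680; P_K = (1−ρ)ρ^9/(1−ρ^10) = 0.048759
λ_eff = λ(1 − P_K) = 17.23·(1 − 0.048759) = 17.23·0.951241 = 16.3899 /hr

Final: 16.3899 /hr


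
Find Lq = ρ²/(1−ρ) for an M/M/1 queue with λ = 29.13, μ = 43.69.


ρ = 29.13/43.69 = 0.6667
Lq = ρ²/(1−ρ) = 0.4445/0.3333 = 1.3339

Final: 1.3339


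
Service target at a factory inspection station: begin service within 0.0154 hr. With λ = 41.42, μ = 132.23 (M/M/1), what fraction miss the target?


ρ = 41.42/132.23 = 0.3132
P(Wq > t) = ρ·e^{−(μ−λ)t} = 0.3132·e^{−1.3985}
= 0.3132·0.246974 = 0.077363

Final: 0.077363


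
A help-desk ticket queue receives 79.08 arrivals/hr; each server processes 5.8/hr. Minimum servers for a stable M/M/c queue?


Stability requires cμ > λ ⇔ c > λ/μ.
λ/μ = 79.08/5.8 = 13.6345
Minimum integer c = ⌊13.6345⌋ + 1 = 14
Check: 14·5.8 = 81.20 > 79.08, while 13·5.8 = 75.40 ≤ 79.08

Final: 14 servers


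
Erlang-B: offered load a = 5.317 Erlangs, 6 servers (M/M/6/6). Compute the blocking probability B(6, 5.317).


B(c,a) = (a^c/c!) / Σ_{k=0}^{c} a^k/k!
a^6/6! = 31.381050
Σ terms (k=0..6): 1.00000 + 5.31700 + 14.13524 + 25.05237 + 33.30086 + 35.41213 + 31.38105 = 145.598646
B = 31.381050/145.598646 = 0.215531

Final: 0.215531


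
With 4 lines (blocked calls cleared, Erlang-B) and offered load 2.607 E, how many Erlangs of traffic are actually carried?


B(4,2.607) = 0.161968 (Erlang-B)
Carried load = a(1 − B) = 2.607·(1 − 0.161968) = 2.607·0.838032 = 2.1847 E

Final: 2.1847 Erlangs


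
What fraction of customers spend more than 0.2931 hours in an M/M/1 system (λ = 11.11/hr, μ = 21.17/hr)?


W ~ Exponential(μ−λ) for M/M/1.
μ − λ = 21.17 − 11.11 = 10.0600
P(W > t) = e^{−(μ−λ)t} = e^{−2.9486} = 0.052414

Final: 0.052414


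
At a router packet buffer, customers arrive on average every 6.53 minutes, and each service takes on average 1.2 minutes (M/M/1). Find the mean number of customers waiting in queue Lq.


λ = 60/6.53 = 9.1884 /hr
μ = 60/1.2 = 50.0000 /hr
ρ = λ/μ = 9.1884/50.0000 = 0.1838
Lq = ρ²/(1−ρ) = 0.03377/0.8162 = 0.04137

Final: 0.04137


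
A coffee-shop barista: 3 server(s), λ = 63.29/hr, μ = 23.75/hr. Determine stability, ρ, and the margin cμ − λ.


Total capacity cμ = 3·23.75 = 71.25/hr
ρ = λ/(cμ) = 63.29/71.25 = 0.8883
Stable ⇔ ρ < 1: YES
Spare capacity = cμ − λ = 71.25 − 63.29 = 7.96/hr

Final: ρ = 0.8883; stable; margin = 7.96/hr


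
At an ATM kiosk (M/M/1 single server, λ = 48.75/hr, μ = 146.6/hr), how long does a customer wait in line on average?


ρ = 48.75/146.6 = 0.3325
Wq = ρ/(μ−λ) = 0.3325/(146.6 − 48.75) = 0.3325/97.85 = 0.003398 hr

Final: 0.003398 hr


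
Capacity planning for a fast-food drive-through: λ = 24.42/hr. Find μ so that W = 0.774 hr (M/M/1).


W = 1/(μ−λ) ⇒ μ − λ = 1/W = 1/0.774 = 1.2920
μ = λ + 1/W = 24.42 + 1.2920 = 25.7120 per hr

Final: 25.7120 /hr


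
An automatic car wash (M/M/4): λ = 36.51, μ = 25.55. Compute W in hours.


a = 1.4290; ρ = 0.3572; P₀ = 0.237726
Lq = P₀·a^c·ρ/(c!(1−ρ)²) = 0.03571
Wq = Lq/λ = 0.03571/36.51 = 0.0009781 hr
W = Wq + 1/μ = 0.0009781 + 0.03914 = 0.04012 hr

Final: 0.04012 hr


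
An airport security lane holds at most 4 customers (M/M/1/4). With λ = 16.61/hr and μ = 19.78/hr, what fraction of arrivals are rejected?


ρ = λ/μ = 16.61/19.78 = 0.8397
P_K = (1−ρ)ρ^K/(1−ρ^(K+1)) = (0.1603·0.497248)/(1 − 0.417558)
= 0.079690/0.582442 = 0.136821

Final: 0.136821


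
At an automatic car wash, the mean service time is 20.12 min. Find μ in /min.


μ = 1/(service time) in consistent units.
1 minute = 1 min, so μ = 1/20.12 = 0.04970 per minute

Final: 0.04970 /min


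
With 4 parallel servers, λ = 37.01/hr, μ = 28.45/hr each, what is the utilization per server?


ρ = λ/(cμ) = 37.01/(4·28.45) = 37.01/113.80 = 0.3252

Final: 0.3252


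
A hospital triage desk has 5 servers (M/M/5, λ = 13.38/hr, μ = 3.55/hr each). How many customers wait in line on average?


a = λ/μ = 3.7690; ρ = a/5 = 0.7538
P₀ = 0.018199
Lq = P₀·a^c·ρ / (c!·(1−ρ)²) = 0.018199·760.56932·0.7538/(120·0.06061)
= 1.43451

Final: 1.43451


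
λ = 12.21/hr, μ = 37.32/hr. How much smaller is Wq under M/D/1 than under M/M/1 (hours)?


ρ = 12.21/37.32 = 0.3272
Wq(M/M/1) = ρ/(μ−λ) = 0.3272/25.11 = 0.01303 hr
Wq(M/D/1) = ρ/(2(μ−λ)) = 0.006515 hr
Savings = 0.01303 − 0.006515 = 0.006515 hr

Final: 0.006515 hr


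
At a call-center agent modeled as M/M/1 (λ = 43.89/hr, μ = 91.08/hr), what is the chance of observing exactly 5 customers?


ρ = 43.89/91.08 = 0.4819
P_n = (1−ρ)·ρ^n = (1 − 0.4819)·0.4819^5 = 0.5181·0.025984 = 0.013463

Final: 0.013463


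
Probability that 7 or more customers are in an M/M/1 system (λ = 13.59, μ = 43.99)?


ρ = 13.59/43.99 = 0.3089
P(N ≥ n) = ρ^n = 0.3089^7 = 0.0002686

Final: 0.0002686


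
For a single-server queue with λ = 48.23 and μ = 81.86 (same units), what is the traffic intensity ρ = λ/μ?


ρ = λ/μ = 48.23/81.86 = 0.5892

Final: 0.5892


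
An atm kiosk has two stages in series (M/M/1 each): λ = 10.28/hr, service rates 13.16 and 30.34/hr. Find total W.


Each node sees arrival rate λ = 10.28/hr (tandem ⇒ throughput preserved).
W₁ = 1/(μ₁−λ) = 1/(13.16−10.28) = 0.34722 hr
W₂ = 1/(μ₂−λ) = 1/(30.34−10.28) = 0.04985 hr
W_total = W₁ + W₂ = 0.34722 + 0.04985 = 0.39707 hr

Final: 0.39707 hr


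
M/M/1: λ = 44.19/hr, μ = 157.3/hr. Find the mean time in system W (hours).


W = 1/(μ−λ) = 1/(157.3 − 44.19) = 1/113.11 = 0.008841 hr

Final: 0.008841 hr


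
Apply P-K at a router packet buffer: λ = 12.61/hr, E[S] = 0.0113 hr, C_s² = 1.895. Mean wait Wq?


ρ = λ·E[S] = 12.61·0.0113 = 0.1425
E[S²] = E[S]²(1+C_s²) = 0.0113²·(1+1.895) = 0.0003697
Wq = λ·E[S²]/(2(1−ρ)) = 12.61·0.0003697/(2·0.8575) = 0.002718 hr

Final: 0.002718 hr


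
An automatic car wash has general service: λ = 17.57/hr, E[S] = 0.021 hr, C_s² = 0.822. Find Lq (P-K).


ρ = λ·E[S] = 17.57·0.021 = 0.3690
Lq = ρ²(1+C_s²)/(2(1−ρ)) = 0.1361·(1+0.822)/(2·0.6310)
= 0.1361·1.8220/1.2621 = 0.19654

Final: 0.19654


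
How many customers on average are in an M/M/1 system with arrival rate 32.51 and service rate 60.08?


ρ = λ/μ = 32.51/60.08 = 0.5411
L = ρ/(1−ρ) = 0.5411/(1 − 0.5411) = 0.5411/0.4589 = 1.1792

Final: 1.1792


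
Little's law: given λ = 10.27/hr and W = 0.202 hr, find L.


L = λW = 10.27·0.202 = 2.0745

Final: 2.0745


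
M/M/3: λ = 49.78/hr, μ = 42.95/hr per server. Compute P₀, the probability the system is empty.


a = λ/μ = 49.78/42.95 = 1.1590; ρ = a/c = 0.3863
Σ_{k=0}^{2} a^k/k! (terms k=0..2) = 1.00000 + 1.15902 + 0.67167 = 2.83069
Tail: a^3/(3!(1−ρ)) = 1.55695/(6·0.6137) = 0.42286
P₀ = 1/(2.83069 + 0.42286) = 1/3.25355 = 0.307357

Final: 0.307357


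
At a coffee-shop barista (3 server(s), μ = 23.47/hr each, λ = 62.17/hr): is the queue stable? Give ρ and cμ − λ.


Total capacity cμ = 3·23.47 = 70.41/hr
ρ = λ/(cμ) = 62.17/70.41 = 0.8830
Stable ⇔ ρ < 1: YES
Spare capacity = cμ − λ = 70.41 − 62.17 = 8.24/hr

Final: ρ = 0.8830; stable; margin = 8.24/hr


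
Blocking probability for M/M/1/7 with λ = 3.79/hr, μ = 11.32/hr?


ρ = λ/μ = 3.79/11.32 = 0.3348
P_K = (1−ρ)ρ^K/(1−ρ^(K+1)) = (0.6652·0.0004716)/(1 − 0.0001579)
= 0.0003137/0.999842 = 0.0003137

Final: 0.0003137


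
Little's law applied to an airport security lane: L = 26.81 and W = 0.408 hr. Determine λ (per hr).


λ = L/W = 26.81/0.408 = 65.7108 /hr

Final: 65.7108 /hr


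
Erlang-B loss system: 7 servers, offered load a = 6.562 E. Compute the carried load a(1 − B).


B(7,6.562) = 0.221325 (Erlang-B)
Carried load = a(1 − B) = 6.562·(1 − 0.221325) = 6.562·0.778675 = 5.1097 E

Final: 5.1097 Erlangs


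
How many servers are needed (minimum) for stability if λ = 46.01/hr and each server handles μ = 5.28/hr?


Stability requires cμ > λ ⇔ c > λ/μ.
λ/μ = 46.01/5.28 = 8.7140
Minimum integer c = ⌊8.7140⌋ + 1 = 9
Check: 9·5.28 = 47.52 > 46.01, while 8·5.28 = 42.24 ≤ 46.01

Final: 9 servers


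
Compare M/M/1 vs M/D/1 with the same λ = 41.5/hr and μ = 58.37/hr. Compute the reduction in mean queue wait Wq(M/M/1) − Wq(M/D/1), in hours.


ρ = 41.5/58.37 = 0.7110
Wq(M/M/1) = ρ/(μ−λ) = 0.7110/16.87 = 0.04214 hr
Wq(M/D/1) = ρ/(2(μ−λ)) = 0.02107 hr
Savings = 0.04214 − 0.02107 = 0.02107 hr

Final: 0.02107 hr


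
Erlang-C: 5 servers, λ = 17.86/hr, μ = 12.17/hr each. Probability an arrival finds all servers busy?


a = λ/μ = 1.4675; ρ = a/5 = 0.2935
P₀ = 0.230165 (from M/M/c formula)
C(c,a) = [a^c/(c!(1−ρ))]·P₀ = [6.80698/(120·0.7065)]·0.230165
= 0.08029·0.230165 = 0.018480

Final: 0.018480


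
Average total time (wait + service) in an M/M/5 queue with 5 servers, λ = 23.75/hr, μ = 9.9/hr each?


a = 2.3990; ρ = 0.4798; P₀ = 0.089042
Lq = P₀·a^c·ρ/(c!(1−ρ)²) = 0.10454
Wq = Lq/λ = 0.10454/23.75 = 0.004402 hr
W = Wq + 1/μ = 0.004402 + 0.10101 = 0.10541 hr

Final: 0.10541 hr


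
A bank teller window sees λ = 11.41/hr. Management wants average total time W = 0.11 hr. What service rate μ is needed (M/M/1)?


W = 1/(μ−λ) ⇒ μ − λ = 1/W = 1/0.11 = 9.0909
μ = λ + 1/W = 11.41 + 9.0909 = 20.5009 per hr

Final: 20.5009 /hr


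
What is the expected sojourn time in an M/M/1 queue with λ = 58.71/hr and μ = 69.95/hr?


W = 1/(μ−λ) = 1/(69.95 − 58.71) = 1/11.24 = 0.08897 hr

Final: 0.08897 hr


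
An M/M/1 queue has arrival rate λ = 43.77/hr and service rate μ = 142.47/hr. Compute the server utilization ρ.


ρ = λ/μ = 43.77/142.47 = 0.3072

Final: 0.3072


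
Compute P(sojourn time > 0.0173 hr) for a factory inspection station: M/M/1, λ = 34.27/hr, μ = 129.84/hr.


W ~ Exponential(μ−λ) for M/M/1.
μ − λ = 129.84 − 34.27 = 95.5700
P(W > t) = e^{−(μ−λ)t} = e^{−1.6534} = 0.191406

Final: 0.191406


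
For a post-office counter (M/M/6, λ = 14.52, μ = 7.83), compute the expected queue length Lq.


a = λ/μ = 1.8544; ρ = a/6 = 0.3091
P₀ = 0.156400
Lq = P₀·a^c·ρ / (c!·(1−ρ)²) = 0.156400·40.66578·0.3091/(720·0.47739)
= 0.005719

Final: 0.005719


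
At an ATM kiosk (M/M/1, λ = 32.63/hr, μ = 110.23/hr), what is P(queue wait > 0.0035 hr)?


ρ = 32.63/110.23 = 0.2960
P(Wq > t) = ρ·e^{−(μ−λ)t} = 0.2960·e^{−0.2716}
= 0.2960·0.762159 = 0.225612

Final: 0.225612


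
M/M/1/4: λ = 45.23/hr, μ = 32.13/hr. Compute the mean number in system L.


ρ = 45.23/32.13 = 1.4077
L = ρ[1 − (K+1)ρ^K + Kρ^(K+1)] / [(1−ρ)(1−ρ^(K+1))]
Numerator: 1.4077·(1 − 5·3.927023 + 4·5.528144) = 4.895284
Denominator: (-0.4077)·(-4.528144) = 1.846209
L = 4.895284/1.846209 = 2.6515

Final: 2.6515


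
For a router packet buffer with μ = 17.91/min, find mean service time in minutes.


Mean service time = 1/μ = 1/17.91 minute = 0.05583 minute
In minutes: 0.05583 × 1 = 0.05583 min

Final: 0.05583 min


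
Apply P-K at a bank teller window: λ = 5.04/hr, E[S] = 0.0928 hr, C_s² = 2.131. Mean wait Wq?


ρ = λ·E[S] = 5.04·0.0928 = 0.4677
E[S²] = E[S]²(1+C_s²) = 0.0928²·(1+2.131) = 0.026964
Wq = λ·E[S²]/(2(1−ρ)) = 5.04·0.026964/(2·0.5323) = 0.12765 hr

Final: 0.12765 hr


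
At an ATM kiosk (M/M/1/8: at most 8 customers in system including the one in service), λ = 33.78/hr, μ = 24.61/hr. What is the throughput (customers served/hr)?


ρ = 1.3726; P_K = (1−ρ)ρ^8/(1−ρ^9) = 0.288121
λ_eff = λ(1 − P_K) = 33.78·(1 − 0.288121) = 33.78·0.711879 = 24.0473 /hr

Final: 24.0473 /hr


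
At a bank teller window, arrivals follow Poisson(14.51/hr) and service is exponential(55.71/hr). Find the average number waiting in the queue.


ρ = 14.51/55.71 = 0.2605
Lq = ρ²/(1−ρ) = 0.06784/0.7395 = 0.09173

Final: 0.09173


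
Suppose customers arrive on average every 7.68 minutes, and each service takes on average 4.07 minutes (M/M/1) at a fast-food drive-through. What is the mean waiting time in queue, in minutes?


λ = 60/7.68 = 7.8125 /hr
μ = 60/4.07 = 14.7420 /hr
ρ = λ/μ = 7.8125/14.7420 = 0.5299
Wq = ρ/(μ−λ) = 0.5299/(14.7420−7.8125) = 0.07648 hr
In minutes: 0.07648·60 = 4.589 min

Final: 4.589 min


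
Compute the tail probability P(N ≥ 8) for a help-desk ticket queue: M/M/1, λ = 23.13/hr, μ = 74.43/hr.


ρ = 23.13/74.43 = 0.3108
P(N ≥ n) = ρ^n = 0.3108^8 = 0.00008698

Final: 0.00008698


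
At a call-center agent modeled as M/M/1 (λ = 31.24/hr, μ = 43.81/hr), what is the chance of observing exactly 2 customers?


ρ = 31.24/43.81 = 0.7131
P_n = (1−ρ)·ρ^n = (1 − 0.7131)·0.7131^2 = 0.2869·0.508482 = 0.145894

Final: 0.145894


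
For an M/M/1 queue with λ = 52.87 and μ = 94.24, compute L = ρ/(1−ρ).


ρ = λ/μ = 52.87/94.24 = 0.5610
L = ρ/(1−ρ) = 0.5610/(1 − 0.5610) = 0.5610/0.4390 = 1.2780

Final: 1.2780


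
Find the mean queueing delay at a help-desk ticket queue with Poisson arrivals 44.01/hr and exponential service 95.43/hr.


ρ = 44.01/95.43 = 0.4612
Wq = ρ/(μ−λ) = 0.4612/(95.43 − 44.01) = 0.4612/51.42 = 0.008969 hr

Final: 0.008969 hr


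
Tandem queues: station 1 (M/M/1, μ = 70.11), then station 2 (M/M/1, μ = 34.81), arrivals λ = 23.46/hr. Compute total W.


Each node sees arrival rate λ = 23.46/hr (tandem ⇒ throughput preserved).
W₁ = 1/(μ₁−λ) = 1/(70.11−23.46) = 0.02144 hr
W₂ = 1/(μ₂−λ) = 1/(34.81−23.46) = 0.08811 hr
W_total = W₁ + W₂ = 0.02144 + 0.08811 = 0.10954 hr

Final: 0.10954 hr


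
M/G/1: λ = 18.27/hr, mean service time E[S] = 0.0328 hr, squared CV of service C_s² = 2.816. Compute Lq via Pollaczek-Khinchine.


ρ = λ·E[S] = 18.27·0.0328 = 0.5993
Lq = ρ²(1+C_s²)/(2(1−ρ)) = 0.3591·(1+2.816)/(2·0.4007)
= 0.3591·3.8160/0.8015 = 1.70976

Final: 1.70976


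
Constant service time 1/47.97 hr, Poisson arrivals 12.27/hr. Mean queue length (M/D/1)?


ρ = 12.27/47.97 = 0.2558
M/D/1: Lq = ρ²/(2(1−ρ)) = 0.06543/(2·0.7442) = 0.04396

Final: 0.04396


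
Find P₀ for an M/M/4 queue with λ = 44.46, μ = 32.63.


a = λ/μ = 44.46/32.63 = 1.3625; ρ = a/c = 0.3406
Σ_{k=0}^{3} a^k/k! (terms k=0..3) = 1.00000 + 1.36255 + 0.92827 + 0.42161 = 3.71243
Tail: a^4/(4!(1−ρ)) = 3.44675/(24·0.6594) = 0.21781
P₀ = 1/(3.71243 + 0.21781) = 1/3.93023 = 0.254438

Final: 0.254438


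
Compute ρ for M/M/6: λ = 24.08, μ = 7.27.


ρ = λ/(cμ) = 24.08/(6·7.27) = 24.08/43.62 = 0.5520

Final: 0.5520


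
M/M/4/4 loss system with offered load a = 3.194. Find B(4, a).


B(c,a) = (a^c/c!) / Σ_{k=0}^{c} a^k/k!
a^4/4! = 4.336391
Σ terms (k=0..4): 1.00000 + 3.19400 + 5.10082 + 5.43067 + 4.33639 = 19.061880
B = 4.336391/19.061880 = 0.227490

Final: 0.227490


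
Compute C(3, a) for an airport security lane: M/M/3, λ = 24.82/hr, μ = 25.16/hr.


a = λ/μ = 0.9865; ρ = a/3 = 0.3288
P₀ = 0.368806 (from M/M/c formula)
C(c,a) = [a^c/(c!(1−ρ))]·P₀ = [0.96000/(6·0.6712)]·0.368806
= 0.23839·0.368806 = 0.087920

Final: 0.087920


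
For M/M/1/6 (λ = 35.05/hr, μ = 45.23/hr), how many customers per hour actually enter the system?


ρ = 0.7749; P_K = (1−ρ)ρ^6/(1−ρ^7) = 0.058569
λ_eff = λ(1 − P_K) = 35.05·(1 − 0.058569) = 35.05·0.941431 = 32.9971 /hr

Final: 32.9971 /hr


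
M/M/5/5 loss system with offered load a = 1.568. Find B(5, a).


B(c,a) = (a^c/c!) / Σ_{k=0}^{c} a^k/k!
a^5/5! = 0.078986
Σ terms (k=0..5): 1.00000 + 1.56800 + 1.22931 + 0.64252 + 0.25187 + 0.07899 = 4.770686
B = 0.078986/4.770686 = 0.016556

Final: 0.016556


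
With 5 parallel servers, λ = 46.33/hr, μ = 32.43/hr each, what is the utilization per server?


ρ = λ/(cμ) = 46.33/(5·32.43) = 46.33/162.15 = 0.2857

Final: 0.2857


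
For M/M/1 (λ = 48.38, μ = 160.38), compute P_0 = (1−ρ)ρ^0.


ρ = 48.38/160.38 = 0.3017
P_n = (1−ρ)·ρ^n = (1 − 0.3017)·0.3017^0 = 0.6983·1.000000 = 0.698341

Final: 0.698341


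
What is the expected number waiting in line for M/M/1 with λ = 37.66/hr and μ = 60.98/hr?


ρ = 37.66/60.98 = 0.6176
Lq = ρ²/(1−ρ) = 0.3814/0.3824 = 0.9973

Final: 0.9973


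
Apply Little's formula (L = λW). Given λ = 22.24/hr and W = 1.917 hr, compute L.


L = λW = 22.24·1.917 = 42.6341

Final: 42.6341


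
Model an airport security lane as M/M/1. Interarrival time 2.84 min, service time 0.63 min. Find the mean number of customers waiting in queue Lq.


λ = 60/2.84 = 21.1268 /hr
μ = 60/0.63 = 95.2381 /hr
ρ = λ/μ = 21.1268/95.2381 = 0.2218
Lq = ρ²/(1−ρ) = 0.04921/0.7782 = 0.06324

Final: 0.06324


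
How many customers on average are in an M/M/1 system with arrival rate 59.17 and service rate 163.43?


ρ = λ/μ = 59.17/163.43 = 0.3621
L = ρ/(1−ρ) = 0.3621/(1 − 0.3621) = 0.3621/0.6379 = 0.5675

Final: 0.5675


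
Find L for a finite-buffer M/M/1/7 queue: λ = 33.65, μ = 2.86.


ρ = 33.65/2.86 = 11.7657
L = ρ[1 − (K+1)ρ^K + Kρ^(K+1)] / [(1−ρ)(1−ρ^(K+1))]
Numerator: 11.7657·(1 − 8·31212837.260459 + 7·367241948.886166) = 27308162693.451385
Denominator: (-10.7657)·(-367241947.886166) = 3953629222.173097
L = 27308162693.451385/3953629222.173097 = 6.9071

Final: 6.9071


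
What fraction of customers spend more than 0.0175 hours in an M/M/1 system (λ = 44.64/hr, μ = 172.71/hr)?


W ~ Exponential(μ−λ) for M/M/1.
μ − λ = 172.71 − 44.64 = 128.0700
P(W > t) = e^{−(μ−λ)t} = e^{−2.2412} = 0.106328

Final: 0.106328


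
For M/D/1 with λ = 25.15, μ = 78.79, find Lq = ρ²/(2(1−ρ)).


ρ = 25.15/78.79 = 0.3192
M/D/1: Lq = ρ²/(2(1−ρ)) = 0.1019/(2·0.6808) = 0.07483

Final: 0.07483


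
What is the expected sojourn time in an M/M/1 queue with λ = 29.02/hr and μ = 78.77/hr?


W = 1/(μ−λ) = 1/(78.77 − 29.02) = 1/49.75 = 0.02010 hr

Final: 0.02010 hr


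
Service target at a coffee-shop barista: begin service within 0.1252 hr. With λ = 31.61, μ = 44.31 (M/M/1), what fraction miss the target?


ρ = 31.61/44.31 = 0.7134
P(Wq > t) = ρ·e^{−(μ−λ)t} = 0.7134·e^{−1.5900}
= 0.7134·0.203917 = 0.145471

Final: 0.145471


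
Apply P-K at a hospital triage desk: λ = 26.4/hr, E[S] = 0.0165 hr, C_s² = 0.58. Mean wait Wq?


ρ = λ·E[S] = 26.4·0.0165 = 0.4356
E[S²] = E[S]²(1+C_s²) = 0.0165²·(1+0.58) = 0.0004302
Wq = λ·E[S²]/(2(1−ρ)) = 26.4·0.0004302/(2·0.5644) = 0.01006 hr

Final: 0.01006 hr


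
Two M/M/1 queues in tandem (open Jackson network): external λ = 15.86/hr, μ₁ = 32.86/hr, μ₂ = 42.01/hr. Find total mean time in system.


Each node sees arrival rate λ = 15.86/hr (tandem ⇒ throughput preserved).
W₁ = 1/(μ₁−λ) = 1/(32.86−15.86) = 0.05882 hr
W₂ = 1/(μ₂−λ) = 1/(42.01−15.86) = 0.03824 hr
W_total = W₁ + W₂ = 0.05882 + 0.03824 = 0.09706 hr

Final: 0.09706 hr


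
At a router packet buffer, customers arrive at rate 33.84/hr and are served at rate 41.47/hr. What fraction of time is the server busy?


ρ = λ/μ = 33.84/41.47 = 0.8160

Final: 0.8160


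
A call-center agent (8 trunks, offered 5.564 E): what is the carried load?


B(8,5.564) = 0.098251 (Erlang-B)
Carried load = a(1 − B) = 5.564·(1 − 0.098251) = 5.564·0.901749 = 5.0173 E

Final: 5.0173 Erlangs


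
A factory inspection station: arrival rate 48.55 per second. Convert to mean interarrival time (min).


Mean interarrival time = 1/λ = 1/48.55 second = 0.02060 second
In minutes: 0.02060 × 0.0166667 = 0.0003433 min

Final: 0.0003433 min


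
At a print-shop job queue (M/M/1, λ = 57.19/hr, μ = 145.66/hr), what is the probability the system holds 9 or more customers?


ρ = 57.19/145.66 = 0.3926
P(N ≥ n) = ρ^n = 0.3926^9 = 0.0002217

Final: 0.0002217


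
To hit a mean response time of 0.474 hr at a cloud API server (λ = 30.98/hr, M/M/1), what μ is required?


W = 1/(μ−λ) ⇒ μ − λ = 1/W = 1/0.474 = 2.1097
μ = λ + 1/W = 30.98 + 2.1097 = 33.0897 per hr

Final: 33.0897 /hr


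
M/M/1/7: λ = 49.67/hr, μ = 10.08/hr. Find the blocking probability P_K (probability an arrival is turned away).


ρ = λ/μ = 49.67/10.08 = 4.9276
P_K = (1−ρ)ρ^K/(1−ρ^(K+1)) = (-3.9276·70539.990233)/(1 − 347591.400286)
= -277051.410053/-347590.400286 = 0.797063

Final: 0.797063


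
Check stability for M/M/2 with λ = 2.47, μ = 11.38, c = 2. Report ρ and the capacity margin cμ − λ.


Total capacity cμ = 2·11.38 = 22.76/hr
ρ = λ/(cμ) = 2.47/22.76 = 0.1085
Stable ⇔ ρ < 1: YES
Spare capacity = cμ − λ = 22.76 − 2.47 = 20.29/hr

Final: ρ = 0.1085; stable; margin = 20.29/hr


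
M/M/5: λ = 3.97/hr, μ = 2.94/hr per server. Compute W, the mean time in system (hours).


a = 1.3503; ρ = 0.2701; P₀ = 0.258919
Lq = P₀·a^c·ρ/(c!(1−ρ)²) = 0.004910
Wq = Lq/λ = 0.004910/3.97 = 0.001237 hr
W = Wq + 1/μ = 0.001237 + 0.34014 = 0.34137 hr

Final: 0.34137 hr


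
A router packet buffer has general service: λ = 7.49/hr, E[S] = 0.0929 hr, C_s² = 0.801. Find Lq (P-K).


ρ = λ·E[S] = 7.49·0.0929 = 0.6958
Lq = ρ²(1+C_s²)/(2(1−ρ)) = 0.4842·(1+0.801)/(2·0.3042)
= 0.4842·1.8010/0.6084 = 1.43334

Final: 1.43334


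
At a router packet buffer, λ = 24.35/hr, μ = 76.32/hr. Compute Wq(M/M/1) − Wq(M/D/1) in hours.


ρ = 24.35/76.32 = 0.3191
Wq(M/M/1) = ρ/(μ−λ) = 0.3191/51.97 = 0.006139 hr
Wq(M/D/1) = ρ/(2(μ−λ)) = 0.003070 hr
Savings = 0.006139 − 0.003070 = 0.003070 hr

Final: 0.003070 hr


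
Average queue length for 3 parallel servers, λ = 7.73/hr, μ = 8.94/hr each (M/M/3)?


a = λ/μ = 0.8647; ρ = a/3 = 0.2882
P₀ = 0.418440
Lq = P₀·a^c·ρ / (c!·(1−ρ)²) = 0.418440·0.64644·0.2882/(6·0.50663)
= 0.02565

Final: 0.02565


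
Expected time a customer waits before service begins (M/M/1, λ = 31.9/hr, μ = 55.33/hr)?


ρ = 31.9/55.33 = 0.5765
Wq = ρ/(μ−λ) = 0.5765/(55.33 − 31.9) = 0.5765/23.43 = 0.02461 hr

Final: 0.02461 hr


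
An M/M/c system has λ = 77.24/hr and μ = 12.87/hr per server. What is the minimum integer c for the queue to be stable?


Stability requires cμ > λ ⇔ c > λ/μ.
λ/μ = 77.24/12.87 = 6.0016
Minimum integer c = ⌊6.0016⌋ + 1 = 7
Check: 7·12.87 = 90.09 > 77.24, while 6·12.87 = 77.22 ≤ 77.24

Final: 7 servers


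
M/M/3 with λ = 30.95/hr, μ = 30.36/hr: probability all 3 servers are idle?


a = λ/μ = 30.95/30.36 = 1.0194; ρ = a/c = 0.3398
Σ_{k=0}^{2} a^k/k! (terms k=0..2) = 1.00000 + 1.01943 + 0.51962 = 2.53906
Tail: a^3/(3!(1−ρ)) = 1.05944/(6·0.6602) = 0.26746
P₀ = 1/(2.53906 + 0.26746) = 1/2.80651 = 0.356314

Final: 0.356314


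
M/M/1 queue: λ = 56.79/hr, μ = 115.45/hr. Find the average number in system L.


ρ = λ/μ = 56.79/115.45 = 0.4919
L = ρ/(1−ρ) = 0.4919/(1 − 0.4919) = 0.4919/0.5081 = 0.9681

Final: 0.9681
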